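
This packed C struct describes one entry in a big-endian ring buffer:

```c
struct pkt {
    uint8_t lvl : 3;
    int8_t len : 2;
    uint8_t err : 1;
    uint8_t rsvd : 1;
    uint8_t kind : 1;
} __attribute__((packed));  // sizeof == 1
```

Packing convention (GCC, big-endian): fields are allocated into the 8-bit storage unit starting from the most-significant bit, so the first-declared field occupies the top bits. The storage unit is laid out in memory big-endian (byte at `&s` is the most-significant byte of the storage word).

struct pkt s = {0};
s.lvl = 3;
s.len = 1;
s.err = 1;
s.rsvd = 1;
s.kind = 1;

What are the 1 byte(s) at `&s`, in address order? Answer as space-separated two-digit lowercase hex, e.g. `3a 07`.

6f

lvl (3b) val=3 bits=0x3 at bit 5: 0x60
len (2b) val=1 bits=0x1 at bit 3: 0x68
err (1b) val=1 bits=0x1 at bit 2: 0x6c
rsvd (1b) val=1 bits=0x1 at bit 1: 0x6e
kind (1b) val=1 bits=0x1 at bit 0: 0x6f
word = 0x6f → big-endian bytes:
  [0]=0x6f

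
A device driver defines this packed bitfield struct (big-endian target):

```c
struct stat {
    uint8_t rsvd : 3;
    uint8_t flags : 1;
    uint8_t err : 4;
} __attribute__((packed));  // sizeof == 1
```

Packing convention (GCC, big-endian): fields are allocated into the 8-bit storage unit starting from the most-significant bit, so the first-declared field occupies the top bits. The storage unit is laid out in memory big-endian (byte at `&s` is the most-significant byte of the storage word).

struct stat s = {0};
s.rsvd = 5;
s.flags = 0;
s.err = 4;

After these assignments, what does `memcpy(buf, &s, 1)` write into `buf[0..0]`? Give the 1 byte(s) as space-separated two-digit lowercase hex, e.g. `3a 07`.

a4

rsvd (3b) val=5 bits=0x5 at bit 5: 0xa0
flags (1b) val=0 bits=0x0 at bit 4: 0xa0
err (4b) val=4 bits=0x4 at bit 0: 0xa4
word = 0xa4 → big-endian bytes:
  [0]=0xa4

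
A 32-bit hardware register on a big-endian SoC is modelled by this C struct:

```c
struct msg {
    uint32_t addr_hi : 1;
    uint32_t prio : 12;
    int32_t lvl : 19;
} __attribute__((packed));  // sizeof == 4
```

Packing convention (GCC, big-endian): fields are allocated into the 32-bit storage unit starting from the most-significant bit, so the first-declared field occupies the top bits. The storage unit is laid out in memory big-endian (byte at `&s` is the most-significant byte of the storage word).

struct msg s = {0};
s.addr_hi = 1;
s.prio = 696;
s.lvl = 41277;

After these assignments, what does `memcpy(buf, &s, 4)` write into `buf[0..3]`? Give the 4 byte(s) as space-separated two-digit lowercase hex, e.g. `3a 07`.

95 c0 a1 3d

addr_hi:1 = 1 → 0x1 << 31 → word 0x80000000
prio:12 = 696 → 0x2b8 << 19 → word 0x95c00000
lvl:19 = 41277 → 0xa13d << 0 → word 0x95c0a13d
word = 0x95c0a13d → big-endian bytes:
  [0]=0x95  [1]=0xc0  [2]=0xa1  [3]=0x3d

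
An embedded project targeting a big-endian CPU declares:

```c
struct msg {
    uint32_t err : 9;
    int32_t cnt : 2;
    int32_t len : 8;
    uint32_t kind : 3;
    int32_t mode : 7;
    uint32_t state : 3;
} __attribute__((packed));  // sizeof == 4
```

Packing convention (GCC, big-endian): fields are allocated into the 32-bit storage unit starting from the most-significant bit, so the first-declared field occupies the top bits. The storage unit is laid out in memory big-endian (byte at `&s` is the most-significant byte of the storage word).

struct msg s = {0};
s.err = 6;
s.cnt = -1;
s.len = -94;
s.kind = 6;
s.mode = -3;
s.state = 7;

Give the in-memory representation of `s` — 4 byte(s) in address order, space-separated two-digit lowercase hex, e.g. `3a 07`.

03 74 5b ef

err (9b) val=6 bits=0x6 at bit 23: 0x03000000
cnt (2b) val=-1 bits=0x3 at bit 21: 0x03600000
len (8b) val=-94 bits=0xa2 at bit 13: 0x03744000
kind (3b) val=6 bits=0x6 at bit 10: 0x03745800
mode (7b) val=-3 bits=0x7d at bit 3: 0x03745be8
state (3b) val=7 bits=0x7 at bit 0: 0x03745bef
word = 0x03745bef → big-endian bytes:
  [0]=0x03  [1]=0x74  [2]=0x5b  [3]=0xef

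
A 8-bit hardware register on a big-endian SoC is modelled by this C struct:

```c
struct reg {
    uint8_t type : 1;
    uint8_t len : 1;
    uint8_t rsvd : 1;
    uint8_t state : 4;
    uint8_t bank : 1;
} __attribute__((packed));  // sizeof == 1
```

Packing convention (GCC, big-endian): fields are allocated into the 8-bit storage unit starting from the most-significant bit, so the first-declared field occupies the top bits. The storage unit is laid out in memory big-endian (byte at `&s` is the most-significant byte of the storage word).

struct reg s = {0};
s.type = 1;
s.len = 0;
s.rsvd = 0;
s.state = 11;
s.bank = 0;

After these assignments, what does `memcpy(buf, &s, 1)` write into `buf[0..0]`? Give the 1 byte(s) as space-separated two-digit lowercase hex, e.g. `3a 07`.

[7+:1] type=1 & 0x1 = 0x1; word=0x80
[6+:1] len=0 & 0x1 = 0x0; word=0x80
[5+:1] rsvd=0 & 0x1 = 0x0; word=0x80
[1+:4] state=11 & 0xf = 0xb; word=0x96
[0+:1] bank=0 & 0x1 = 0x0; word=0x96
word = 0x96 → big-endian bytes:
  [0]=0x96

96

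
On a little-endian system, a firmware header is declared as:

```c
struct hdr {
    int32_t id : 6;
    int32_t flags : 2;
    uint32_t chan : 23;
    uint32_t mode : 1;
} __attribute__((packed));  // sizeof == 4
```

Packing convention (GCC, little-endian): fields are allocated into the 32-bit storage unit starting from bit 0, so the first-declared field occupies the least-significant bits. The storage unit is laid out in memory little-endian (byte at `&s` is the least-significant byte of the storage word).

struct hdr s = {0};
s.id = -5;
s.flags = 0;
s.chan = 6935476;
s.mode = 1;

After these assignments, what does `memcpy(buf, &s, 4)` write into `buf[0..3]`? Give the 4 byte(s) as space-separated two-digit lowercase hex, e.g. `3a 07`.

3b b4 d3 e9

id:6 = -5 → 0x3b << 0 → word 0x0000003b
flags:2 = 0 → 0x0 << 6 → word 0x0000003b
chan:23 = 6935476 → 0x69d3b4 << 8 → word 0x69d3b43b
mode:1 = 1 → 0x1 << 31 → word 0xe9d3b43b
word = 0xe9d3b43b → little-endian bytes:
  [0]=0x3b  [1]=0xb4  [2]=0xd3  [3]=0xe9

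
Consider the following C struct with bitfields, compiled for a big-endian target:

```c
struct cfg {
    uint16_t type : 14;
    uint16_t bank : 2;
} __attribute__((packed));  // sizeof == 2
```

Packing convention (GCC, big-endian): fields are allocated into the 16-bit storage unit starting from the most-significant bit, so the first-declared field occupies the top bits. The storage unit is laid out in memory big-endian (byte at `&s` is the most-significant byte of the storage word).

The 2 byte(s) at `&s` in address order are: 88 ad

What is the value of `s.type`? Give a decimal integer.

[0]=0x88 [1]=0xad (big-endian) → word 0x88ad
type [2+:14] = (word>>2) & 0x3fff = 8747  ←
bank [0+:2] = (word>>0) & 0x3 = 1

8747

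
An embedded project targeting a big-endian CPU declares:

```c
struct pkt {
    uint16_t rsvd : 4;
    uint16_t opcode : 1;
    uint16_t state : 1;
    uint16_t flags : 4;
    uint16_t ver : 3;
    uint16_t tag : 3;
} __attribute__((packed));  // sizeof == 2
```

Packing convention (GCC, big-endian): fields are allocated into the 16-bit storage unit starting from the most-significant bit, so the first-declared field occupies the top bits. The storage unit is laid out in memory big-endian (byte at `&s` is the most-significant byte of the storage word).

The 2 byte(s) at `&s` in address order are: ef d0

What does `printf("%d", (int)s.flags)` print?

15

[0]=0xef [1]=0xd0 (big-endian) → word 0xefd0
rsvd [12+:4] = (word>>12) & 0xf = 14
opcode [11+:1] = (word>>11) & 0x1 = 1
state [10+:1] = (word>>10) & 0x1 = 1
flags [6+:4] = (word>>6) & 0xf = 15  ←
ver [3+:3] = (word>>3) & 0x7 = 2
tag [0+:3] = (word>>0) & 0x7 = 0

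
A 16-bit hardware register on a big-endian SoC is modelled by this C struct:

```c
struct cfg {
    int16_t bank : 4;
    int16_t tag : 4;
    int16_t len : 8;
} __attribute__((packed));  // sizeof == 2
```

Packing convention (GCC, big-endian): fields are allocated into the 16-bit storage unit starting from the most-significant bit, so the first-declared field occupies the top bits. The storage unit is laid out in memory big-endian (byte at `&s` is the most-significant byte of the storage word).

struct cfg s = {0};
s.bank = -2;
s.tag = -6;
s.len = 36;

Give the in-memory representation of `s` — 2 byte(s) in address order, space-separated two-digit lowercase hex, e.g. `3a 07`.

ea 24

[12+:4] bank=-2 & 0xf = 0xe; word=0xe000
[8+:4] tag=-6 & 0xf = 0xa; word=0xea00
[0+:8] len=36 & 0xff = 0x24; word=0xea24
word = 0xea24 → big-endian bytes:
  [0]=0xea  [1]=0x24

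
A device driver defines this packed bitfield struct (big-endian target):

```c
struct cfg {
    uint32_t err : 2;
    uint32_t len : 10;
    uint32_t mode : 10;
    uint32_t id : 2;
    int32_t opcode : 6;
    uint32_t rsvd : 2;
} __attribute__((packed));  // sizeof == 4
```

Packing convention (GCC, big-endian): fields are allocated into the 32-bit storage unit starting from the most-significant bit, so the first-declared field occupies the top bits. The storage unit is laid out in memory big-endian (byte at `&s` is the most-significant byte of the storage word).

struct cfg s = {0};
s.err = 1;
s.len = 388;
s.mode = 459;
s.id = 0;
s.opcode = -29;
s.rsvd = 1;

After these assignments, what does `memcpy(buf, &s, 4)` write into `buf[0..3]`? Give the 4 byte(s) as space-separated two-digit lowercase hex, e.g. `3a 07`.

58 47 2c 8d

err (2b) val=1 bits=0x1 at bit 30: 0x40000000
len (10b) val=388 bits=0x184 at bit 20: 0x58400000
mode (10b) val=459 bits=0x1cb at bit 10: 0x58472c00
id (2b) val=0 bits=0x0 at bit 8: 0x58472c00
opcode (6b) val=-29 bits=0x23 at bit 2: 0x58472c8c
rsvd (2b) val=1 bits=0x1 at bit 0: 0x58472c8d
word = 0x58472c8d → big-endian bytes:
  [0]=0x58  [1]=0x47  [2]=0x2c  [3]=0x8d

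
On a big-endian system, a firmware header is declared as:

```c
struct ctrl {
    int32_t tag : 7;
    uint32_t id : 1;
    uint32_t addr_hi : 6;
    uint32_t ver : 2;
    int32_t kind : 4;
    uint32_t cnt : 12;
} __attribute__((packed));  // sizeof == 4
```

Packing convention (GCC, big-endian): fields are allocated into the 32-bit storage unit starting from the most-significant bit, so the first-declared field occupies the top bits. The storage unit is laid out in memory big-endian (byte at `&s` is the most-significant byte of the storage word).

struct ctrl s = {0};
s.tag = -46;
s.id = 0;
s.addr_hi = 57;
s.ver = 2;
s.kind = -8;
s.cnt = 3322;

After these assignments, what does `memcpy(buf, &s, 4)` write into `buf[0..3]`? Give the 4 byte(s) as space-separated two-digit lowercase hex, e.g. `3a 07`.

tag (7b) val=-46 bits=0x52 at bit 25: 0xa4000000
id (1b) val=0 bits=0x0 at bit 24: 0xa4000000
addr_hi (6b) val=57 bits=0x39 at bit 18: 0xa4e40000
ver (2b) val=2 bits=0x2 at bit 16: 0xa4e60000
kind (4b) val=-8 bits=0x8 at bit 12: 0xa4e68000
cnt (12b) val=3322 bits=0xcfa at bit 0: 0xa4e68cfa
word = 0xa4e68cfa → big-endian bytes:
  [0]=0xa4  [1]=0xe6  [2]=0x8c  [3]=0xfa

a4 e6 8c fa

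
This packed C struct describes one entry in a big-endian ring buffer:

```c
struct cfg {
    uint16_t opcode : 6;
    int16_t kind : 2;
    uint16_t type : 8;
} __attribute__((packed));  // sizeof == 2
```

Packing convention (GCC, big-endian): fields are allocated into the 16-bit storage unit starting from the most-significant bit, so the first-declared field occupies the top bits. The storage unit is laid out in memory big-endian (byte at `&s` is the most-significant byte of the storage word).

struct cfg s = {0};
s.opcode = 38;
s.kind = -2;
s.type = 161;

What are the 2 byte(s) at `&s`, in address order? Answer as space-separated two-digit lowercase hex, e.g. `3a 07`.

9a a1

[10+:6] opcode=38 & 0x3f = 0x26; word=0x9800
[8+:2] kind=-2 & 0x3 = 0x2; word=0x9a00
[0+:8] type=161 & 0xff = 0xa1; word=0x9aa1
word = 0x9aa1 → big-endian bytes:
  [0]=0x9a  [1]=0xa1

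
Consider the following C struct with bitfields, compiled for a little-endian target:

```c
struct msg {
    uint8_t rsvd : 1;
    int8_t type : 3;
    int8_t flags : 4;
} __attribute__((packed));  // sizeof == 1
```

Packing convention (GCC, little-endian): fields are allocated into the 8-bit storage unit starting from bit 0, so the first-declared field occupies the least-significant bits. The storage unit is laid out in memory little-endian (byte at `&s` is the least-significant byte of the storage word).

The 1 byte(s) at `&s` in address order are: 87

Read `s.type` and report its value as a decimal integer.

3

[0]=0x87 (little-endian) → word 0x87
rsvd [0+:1] = (word>>0) & 0x1 = 1
type [1+:3] = (word>>1) & 0x7 = 3  ←
flags [4+:4] = (word>>4) & 0xf = 8
type signed 3b, MSB=0: value = 3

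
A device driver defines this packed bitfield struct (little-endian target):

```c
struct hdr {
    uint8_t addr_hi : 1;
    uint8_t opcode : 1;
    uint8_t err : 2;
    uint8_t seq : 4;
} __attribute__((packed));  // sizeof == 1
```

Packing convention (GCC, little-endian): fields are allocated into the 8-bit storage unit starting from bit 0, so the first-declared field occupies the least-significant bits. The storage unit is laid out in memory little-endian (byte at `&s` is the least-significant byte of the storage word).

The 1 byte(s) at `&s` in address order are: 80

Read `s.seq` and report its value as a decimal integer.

[0]=0x80 (little-endian) → word 0x80
addr_hi [0+:1] = (word>>0) & 0x1 = 0
opcode [1+:1] = (word>>1) & 0x1 = 0
err [2+:2] = (word>>2) & 0x3 = 0
seq [4+:4] = (word>>4) & 0xf = 8  ←

8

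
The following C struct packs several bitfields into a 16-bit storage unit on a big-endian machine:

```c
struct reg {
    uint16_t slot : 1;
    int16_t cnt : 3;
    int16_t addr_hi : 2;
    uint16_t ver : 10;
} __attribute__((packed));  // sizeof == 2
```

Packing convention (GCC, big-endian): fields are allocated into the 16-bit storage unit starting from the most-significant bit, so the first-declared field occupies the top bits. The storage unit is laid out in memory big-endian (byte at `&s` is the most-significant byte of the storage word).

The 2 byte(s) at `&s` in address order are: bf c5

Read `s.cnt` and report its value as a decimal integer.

[0]=0xbf [1]=0xc5 (big-endian) → word 0xbfc5
slot:1 @ bit 15 → (0xbfc5>>15)&0x1 = 0x1
cnt:3 @ bit 12 → (0xbfc5>>12)&0x7 = 0x3  ←
addr_hi:2 @ bit 10 → (0xbfc5>>10)&0x3 = 0x3
ver:10 @ bit 0 → (0xbfc5>>0)&0x3ff = 0x3c5
cnt signed 3b, MSB=0: value = 3

3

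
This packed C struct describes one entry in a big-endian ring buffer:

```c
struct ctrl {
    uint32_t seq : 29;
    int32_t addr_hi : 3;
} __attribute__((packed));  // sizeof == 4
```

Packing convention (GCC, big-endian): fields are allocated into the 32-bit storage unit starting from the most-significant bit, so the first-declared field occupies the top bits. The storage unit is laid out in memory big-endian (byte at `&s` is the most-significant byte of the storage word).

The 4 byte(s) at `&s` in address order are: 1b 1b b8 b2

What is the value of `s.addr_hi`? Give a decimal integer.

[0]=0x1b [1]=0x1b [2]=0xb8 [3]=0xb2 (big-endian) → word 0x1b1bb8b2
seq:29 @ bit 3 → (0x1b1bb8b2>>3)&0x1fffffff = 0x3637716
addr_hi:3 @ bit 0 → (0x1b1bb8b2>>0)&0x7 = 0x2  ←
addr_hi signed 3b, MSB=0: value = 2

2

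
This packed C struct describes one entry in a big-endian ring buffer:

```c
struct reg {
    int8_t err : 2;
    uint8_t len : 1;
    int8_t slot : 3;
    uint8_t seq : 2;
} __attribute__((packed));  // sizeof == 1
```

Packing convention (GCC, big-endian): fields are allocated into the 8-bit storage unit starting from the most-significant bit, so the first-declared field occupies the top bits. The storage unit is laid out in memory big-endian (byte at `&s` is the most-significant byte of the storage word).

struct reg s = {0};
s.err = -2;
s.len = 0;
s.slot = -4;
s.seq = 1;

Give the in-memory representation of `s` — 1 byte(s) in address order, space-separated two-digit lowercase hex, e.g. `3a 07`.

[6+:2] err=-2 & 0x3 = 0x2; word=0x80
[5+:1] len=0 & 0x1 = 0x0; word=0x80
[2+:3] slot=-4 & 0x7 = 0x4; word=0x90
[0+:2] seq=1 & 0x3 = 0x1; word=0x91
word = 0x91 → big-endian bytes:
  [0]=0x91

91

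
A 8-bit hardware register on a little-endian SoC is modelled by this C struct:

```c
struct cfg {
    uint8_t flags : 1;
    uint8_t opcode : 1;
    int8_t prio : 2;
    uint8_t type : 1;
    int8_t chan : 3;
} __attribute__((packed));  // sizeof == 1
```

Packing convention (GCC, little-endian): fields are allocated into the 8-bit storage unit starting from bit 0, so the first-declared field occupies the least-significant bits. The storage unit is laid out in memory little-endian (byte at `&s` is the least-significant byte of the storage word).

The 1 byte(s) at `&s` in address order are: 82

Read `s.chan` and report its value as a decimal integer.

[0]=0x82 (little-endian) → word 0x82
flags [0+:1] = (word>>0) & 0x1 = 0
opcode [1+:1] = (word>>1) & 0x1 = 1
prio [2+:2] = (word>>2) & 0x3 = 0
type [4+:1] = (word>>4) & 0x1 = 0
chan [5+:3] = (word>>5) & 0x7 = 4  ←
chan signed 3b, MSB=1: 4 - 8 = -4

-4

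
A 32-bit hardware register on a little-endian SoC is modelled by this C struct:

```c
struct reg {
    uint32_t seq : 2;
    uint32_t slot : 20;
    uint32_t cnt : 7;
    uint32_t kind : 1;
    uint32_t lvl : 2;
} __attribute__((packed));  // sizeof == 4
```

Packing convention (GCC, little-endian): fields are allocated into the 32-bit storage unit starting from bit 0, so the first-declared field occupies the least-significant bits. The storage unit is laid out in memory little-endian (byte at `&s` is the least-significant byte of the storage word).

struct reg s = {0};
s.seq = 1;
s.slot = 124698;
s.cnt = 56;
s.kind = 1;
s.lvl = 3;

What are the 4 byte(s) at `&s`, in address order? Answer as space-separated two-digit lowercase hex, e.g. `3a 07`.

[0+:2] seq=1 & 0x3 = 0x1; word=0x00000001
[2+:20] slot=124698 & 0xfffff = 0x1e71a; word=0x00079c69
[22+:7] cnt=56 & 0x7f = 0x38; word=0x0e079c69
[29+:1] kind=1 & 0x1 = 0x1; word=0x2e079c69
[30+:2] lvl=3 & 0x3 = 0x3; word=0xee079c69
word = 0xee079c69 → little-endian bytes:
  [0]=0x69  [1]=0x9c  [2]=0x07  [3]=0xee

69 9c 07 ee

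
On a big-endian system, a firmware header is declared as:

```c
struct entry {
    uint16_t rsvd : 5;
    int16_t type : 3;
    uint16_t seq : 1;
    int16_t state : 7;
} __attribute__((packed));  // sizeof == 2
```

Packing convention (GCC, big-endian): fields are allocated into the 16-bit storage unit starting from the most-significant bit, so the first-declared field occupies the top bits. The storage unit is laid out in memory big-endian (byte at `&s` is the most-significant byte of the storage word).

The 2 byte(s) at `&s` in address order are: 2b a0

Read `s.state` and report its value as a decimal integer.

[0]=0x2b [1]=0xa0 (big-endian) → word 0x2ba0
rsvd [11+:5] = (word>>11) & 0x1f = 5
type [8+:3] = (word>>8) & 0x7 = 3
seq [7+:1] = (word>>7) & 0x1 = 1
state [0+:7] = (word>>0) & 0x7f = 32  ←
state signed 7b, MSB=0: value = 32

32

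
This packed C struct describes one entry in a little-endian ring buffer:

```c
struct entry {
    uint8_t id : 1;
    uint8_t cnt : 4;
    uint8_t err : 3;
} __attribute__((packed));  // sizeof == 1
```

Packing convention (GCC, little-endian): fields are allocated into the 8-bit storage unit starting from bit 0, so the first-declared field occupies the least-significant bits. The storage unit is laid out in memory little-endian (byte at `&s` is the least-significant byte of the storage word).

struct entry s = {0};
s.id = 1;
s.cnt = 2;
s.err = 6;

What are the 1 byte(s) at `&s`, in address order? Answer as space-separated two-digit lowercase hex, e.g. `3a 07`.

id:1 = 1 → 0x1 << 0 → word 0x01
cnt:4 = 2 → 0x2 << 1 → word 0x05
err:3 = 6 → 0x6 << 5 → word 0xc5
word = 0xc5 → little-endian bytes:
  [0]=0xc5

c5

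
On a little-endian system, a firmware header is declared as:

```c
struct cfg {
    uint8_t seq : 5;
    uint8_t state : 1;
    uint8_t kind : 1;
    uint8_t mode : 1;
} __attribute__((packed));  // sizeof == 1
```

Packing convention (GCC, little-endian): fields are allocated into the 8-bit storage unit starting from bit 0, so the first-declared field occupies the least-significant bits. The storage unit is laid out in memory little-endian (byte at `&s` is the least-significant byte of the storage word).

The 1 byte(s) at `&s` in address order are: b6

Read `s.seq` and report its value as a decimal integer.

22

[0]=0xb6 (little-endian) → word 0xb6
seq:5 @ bit 0 → (0xb6>>0)&0x1f = 0x16  ←
state:1 @ bit 5 → (0xb6>>5)&0x1 = 0x1
kind:1 @ bit 6 → (0xb6>>6)&0x1 = 0x0
mode:1 @ bit 7 → (0xb6>>7)&0x1 = 0x1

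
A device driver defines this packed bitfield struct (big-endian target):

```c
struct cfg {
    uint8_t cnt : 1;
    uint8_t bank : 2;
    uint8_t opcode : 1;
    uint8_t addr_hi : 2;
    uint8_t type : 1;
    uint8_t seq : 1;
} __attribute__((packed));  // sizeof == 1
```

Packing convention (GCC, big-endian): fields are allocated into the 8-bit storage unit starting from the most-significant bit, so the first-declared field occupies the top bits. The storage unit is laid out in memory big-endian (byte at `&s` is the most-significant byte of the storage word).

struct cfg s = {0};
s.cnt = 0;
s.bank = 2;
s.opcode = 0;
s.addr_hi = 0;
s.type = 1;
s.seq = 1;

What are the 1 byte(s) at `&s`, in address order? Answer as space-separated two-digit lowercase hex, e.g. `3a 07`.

43

cnt (1b) val=0 bits=0x0 at bit 7: 0x00
bank (2b) val=2 bits=0x2 at bit 5: 0x40
opcode (1b) val=0 bits=0x0 at bit 4: 0x40
addr_hi (2b) val=0 bits=0x0 at bit 2: 0x40
type (1b) val=1 bits=0x1 at bit 1: 0x42
seq (1b) val=1 bits=0x1 at bit 0: 0x43
word = 0x43 → big-endian bytes:
  [0]=0x43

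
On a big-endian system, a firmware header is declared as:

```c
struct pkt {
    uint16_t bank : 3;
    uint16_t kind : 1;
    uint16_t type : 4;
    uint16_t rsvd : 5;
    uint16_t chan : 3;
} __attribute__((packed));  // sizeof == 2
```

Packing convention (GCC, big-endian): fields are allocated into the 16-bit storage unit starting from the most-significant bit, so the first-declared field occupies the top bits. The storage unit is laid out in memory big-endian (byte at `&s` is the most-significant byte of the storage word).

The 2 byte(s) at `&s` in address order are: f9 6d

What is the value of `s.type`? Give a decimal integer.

9

[0]=0xf9 [1]=0x6d (big-endian) → word 0xf96d
bank:3 @ bit 13 → (0xf96d>>13)&0x7 = 0x7
kind:1 @ bit 12 → (0xf96d>>12)&0x1 = 0x1
type:4 @ bit 8 → (0xf96d>>8)&0xf = 0x9  ←
rsvd:5 @ bit 3 → (0xf96d>>3)&0x1f = 0xd
chan:3 @ bit 0 → (0xf96d>>0)&0x7 = 0x5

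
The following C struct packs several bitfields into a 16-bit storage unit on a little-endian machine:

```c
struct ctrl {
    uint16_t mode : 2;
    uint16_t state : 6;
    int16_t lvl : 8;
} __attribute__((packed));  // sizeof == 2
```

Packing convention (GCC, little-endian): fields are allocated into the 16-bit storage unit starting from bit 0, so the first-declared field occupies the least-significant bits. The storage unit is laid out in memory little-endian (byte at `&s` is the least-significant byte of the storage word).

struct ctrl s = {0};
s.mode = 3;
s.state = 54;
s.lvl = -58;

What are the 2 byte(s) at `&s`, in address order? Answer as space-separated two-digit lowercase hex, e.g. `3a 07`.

[0+:2] mode=3 & 0x3 = 0x3; word=0x0003
[2+:6] state=54 & 0x3f = 0x36; word=0x00db
[8+:8] lvl=-58 & 0xff = 0xc6; word=0xc6db
word = 0xc6db → little-endian bytes:
  [0]=0xdb  [1]=0xc6

db c6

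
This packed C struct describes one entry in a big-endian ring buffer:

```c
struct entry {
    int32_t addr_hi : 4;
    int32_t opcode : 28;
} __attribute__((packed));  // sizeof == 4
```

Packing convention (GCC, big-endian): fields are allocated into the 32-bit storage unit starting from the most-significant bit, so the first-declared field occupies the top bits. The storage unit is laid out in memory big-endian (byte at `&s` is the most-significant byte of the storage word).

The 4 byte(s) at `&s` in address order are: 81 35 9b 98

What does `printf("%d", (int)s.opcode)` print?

[0]=0x81 [1]=0x35 [2]=0x9b [3]=0x98 (big-endian) → word 0x81359b98
addr_hi [28+:4] = (word>>28) & 0xf = 8
opcode [0+:28] = (word>>0) & 0xfffffff = 20290456  ←
opcode signed 28b, MSB=0: value = 20290456

20290456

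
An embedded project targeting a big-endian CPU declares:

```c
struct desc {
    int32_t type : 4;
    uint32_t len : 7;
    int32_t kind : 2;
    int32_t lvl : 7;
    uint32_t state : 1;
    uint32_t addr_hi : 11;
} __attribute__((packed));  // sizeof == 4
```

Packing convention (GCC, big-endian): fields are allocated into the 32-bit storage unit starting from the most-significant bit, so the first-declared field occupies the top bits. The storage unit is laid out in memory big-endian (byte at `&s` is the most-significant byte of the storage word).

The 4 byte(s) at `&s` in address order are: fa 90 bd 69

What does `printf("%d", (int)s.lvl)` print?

[0]=0xfa [1]=0x90 [2]=0xbd [3]=0x69 (big-endian) → word 0xfa90bd69
type:4 @ bit 28 → (0xfa90bd69>>28)&0xf = 0xf
len:7 @ bit 21 → (0xfa90bd69>>21)&0x7f = 0x54
kind:2 @ bit 19 → (0xfa90bd69>>19)&0x3 = 0x2
lvl:7 @ bit 12 → (0xfa90bd69>>12)&0x7f = 0xb  ←
state:1 @ bit 11 → (0xfa90bd69>>11)&0x1 = 0x1
addr_hi:11 @ bit 0 → (0xfa90bd69>>0)&0x7ff = 0x569
lvl signed 7b, MSB=0: value = 11

11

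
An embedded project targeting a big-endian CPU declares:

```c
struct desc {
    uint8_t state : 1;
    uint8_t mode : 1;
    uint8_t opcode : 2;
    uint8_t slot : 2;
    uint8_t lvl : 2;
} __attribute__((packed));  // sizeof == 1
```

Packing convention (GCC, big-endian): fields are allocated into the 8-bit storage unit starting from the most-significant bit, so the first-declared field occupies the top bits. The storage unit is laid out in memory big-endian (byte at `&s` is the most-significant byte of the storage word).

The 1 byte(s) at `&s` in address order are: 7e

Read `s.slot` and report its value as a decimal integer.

3

[0]=0x7e (big-endian) → word 0x7e
state [7+:1] = (word>>7) & 0x1 = 0
mode [6+:1] = (word>>6) & 0x1 = 1
opcode [4+:2] = (word>>4) & 0x3 = 3
slot [2+:2] = (word>>2) & 0x3 = 3  ←
lvl [0+:2] = (word>>0) & 0x3 = 2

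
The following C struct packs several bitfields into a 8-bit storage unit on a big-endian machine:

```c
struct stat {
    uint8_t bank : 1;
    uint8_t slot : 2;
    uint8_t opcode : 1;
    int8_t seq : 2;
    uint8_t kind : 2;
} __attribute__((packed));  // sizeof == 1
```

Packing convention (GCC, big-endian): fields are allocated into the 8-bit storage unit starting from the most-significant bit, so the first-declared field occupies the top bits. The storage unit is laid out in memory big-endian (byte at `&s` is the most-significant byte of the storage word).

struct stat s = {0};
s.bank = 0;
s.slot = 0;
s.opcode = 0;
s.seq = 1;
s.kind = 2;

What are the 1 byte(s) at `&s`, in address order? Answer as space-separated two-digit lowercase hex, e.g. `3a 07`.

06

[7+:1] bank=0 & 0x1 = 0x0; word=0x00
[5+:2] slot=0 & 0x3 = 0x0; word=0x00
[4+:1] opcode=0 & 0x1 = 0x0; word=0x00
[2+:2] seq=1 & 0x3 = 0x1; word=0x04
[0+:2] kind=2 & 0x3 = 0x2; word=0x06
word = 0x06 → big-endian bytes:
  [0]=0x06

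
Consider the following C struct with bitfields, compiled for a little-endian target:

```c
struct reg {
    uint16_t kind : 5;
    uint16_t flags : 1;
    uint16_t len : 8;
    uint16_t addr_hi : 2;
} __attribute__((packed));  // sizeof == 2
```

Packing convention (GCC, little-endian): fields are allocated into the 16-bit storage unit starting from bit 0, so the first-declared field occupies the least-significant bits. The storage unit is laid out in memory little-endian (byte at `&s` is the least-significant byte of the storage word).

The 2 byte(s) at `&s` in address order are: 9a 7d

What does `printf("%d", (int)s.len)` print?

246

[0]=0x9a [1]=0x7d (little-endian) → word 0x7d9a
kind [0+:5] = (word>>0) & 0x1f = 26
flags [5+:1] = (word>>5) & 0x1 = 0
len [6+:8] = (word>>6) & 0xff = 246  ←
addr_hi [14+:2] = (word>>14) & 0x3 = 1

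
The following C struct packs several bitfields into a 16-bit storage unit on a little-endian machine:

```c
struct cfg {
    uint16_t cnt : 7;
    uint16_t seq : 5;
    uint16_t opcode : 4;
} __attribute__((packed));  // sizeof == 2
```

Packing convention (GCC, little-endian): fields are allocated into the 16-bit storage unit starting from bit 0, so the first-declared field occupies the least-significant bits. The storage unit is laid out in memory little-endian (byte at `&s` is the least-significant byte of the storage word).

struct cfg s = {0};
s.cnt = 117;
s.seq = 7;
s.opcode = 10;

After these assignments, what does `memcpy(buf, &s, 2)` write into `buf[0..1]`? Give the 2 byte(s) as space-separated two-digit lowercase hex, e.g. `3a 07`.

[0+:7] cnt=117 & 0x7f = 0x75; word=0x0075
[7+:5] seq=7 & 0x1f = 0x7; word=0x03f5
[12+:4] opcode=10 & 0xf = 0xa; word=0xa3f5
word = 0xa3f5 → little-endian bytes:
  [0]=0xf5  [1]=0xa3

f5 a3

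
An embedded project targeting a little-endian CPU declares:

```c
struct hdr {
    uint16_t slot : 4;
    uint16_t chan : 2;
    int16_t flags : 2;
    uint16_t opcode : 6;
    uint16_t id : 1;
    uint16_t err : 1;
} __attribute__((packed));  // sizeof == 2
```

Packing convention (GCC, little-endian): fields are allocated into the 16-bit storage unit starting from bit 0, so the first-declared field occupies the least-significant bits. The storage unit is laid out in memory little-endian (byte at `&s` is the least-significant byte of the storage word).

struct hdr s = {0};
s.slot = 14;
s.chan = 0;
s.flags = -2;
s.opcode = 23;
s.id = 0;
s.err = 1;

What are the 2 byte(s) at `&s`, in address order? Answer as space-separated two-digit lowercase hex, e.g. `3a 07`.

8e 97

[0+:4] slot=14 & 0xf = 0xe; word=0x000e
[4+:2] chan=0 & 0x3 = 0x0; word=0x000e
[6+:2] flags=-2 & 0x3 = 0x2; word=0x008e
[8+:6] opcode=23 & 0x3f = 0x17; word=0x178e
[14+:1] id=0 & 0x1 = 0x0; word=0x178e
[15+:1] err=1 & 0x1 = 0x1; word=0x978e
word = 0x978e → little-endian bytes:
  [0]=0x8e  [1]=0x97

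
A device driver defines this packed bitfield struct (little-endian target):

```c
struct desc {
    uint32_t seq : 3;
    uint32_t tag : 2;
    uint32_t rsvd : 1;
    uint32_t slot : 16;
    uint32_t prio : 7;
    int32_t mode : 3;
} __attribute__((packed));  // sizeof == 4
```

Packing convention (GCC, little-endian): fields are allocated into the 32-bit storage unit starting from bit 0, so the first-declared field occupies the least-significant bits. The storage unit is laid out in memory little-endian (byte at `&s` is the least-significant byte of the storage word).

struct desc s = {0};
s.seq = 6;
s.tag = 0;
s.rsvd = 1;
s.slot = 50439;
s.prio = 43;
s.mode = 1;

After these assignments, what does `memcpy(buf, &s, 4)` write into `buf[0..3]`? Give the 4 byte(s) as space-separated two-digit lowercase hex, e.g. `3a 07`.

[0+:3] seq=6 & 0x7 = 0x6; word=0x00000006
[3+:2] tag=0 & 0x3 = 0x0; word=0x00000006
[5+:1] rsvd=1 & 0x1 = 0x1; word=0x00000026
[6+:16] slot=50439 & 0xffff = 0xc507; word=0x003141e6
[22+:7] prio=43 & 0x7f = 0x2b; word=0x0af141e6
[29+:3] mode=1 & 0x7 = 0x1; word=0x2af141e6
word = 0x2af141e6 → little-endian bytes:
  [0]=0xe6  [1]=0x41  [2]=0xf1  [3]=0x2a

e6 41 f1 2a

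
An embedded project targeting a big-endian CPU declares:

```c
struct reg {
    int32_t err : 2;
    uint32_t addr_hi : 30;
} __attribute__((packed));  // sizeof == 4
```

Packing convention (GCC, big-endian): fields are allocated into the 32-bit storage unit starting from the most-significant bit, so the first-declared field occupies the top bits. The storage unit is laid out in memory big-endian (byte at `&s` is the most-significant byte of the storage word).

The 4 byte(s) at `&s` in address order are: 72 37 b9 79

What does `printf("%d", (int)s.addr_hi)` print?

[0]=0x72 [1]=0x37 [2]=0xb9 [3]=0x79 (big-endian) → word 0x7237b979
err:2 @ bit 30 → (0x7237b979>>30)&0x3 = 0x1
addr_hi:30 @ bit 0 → (0x7237b979>>0)&0x3fffffff = 0x3237b979  ←

842512761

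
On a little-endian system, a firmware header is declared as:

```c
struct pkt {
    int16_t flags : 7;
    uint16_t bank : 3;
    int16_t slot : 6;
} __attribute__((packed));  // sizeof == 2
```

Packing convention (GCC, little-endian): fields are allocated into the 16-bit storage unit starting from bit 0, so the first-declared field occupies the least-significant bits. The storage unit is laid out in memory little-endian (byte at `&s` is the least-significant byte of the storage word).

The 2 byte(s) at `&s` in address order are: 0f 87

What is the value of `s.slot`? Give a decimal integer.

[0]=0x0f [1]=0x87 (little-endian) → word 0x870f
flags:7 @ bit 0 → (0x870f>>0)&0x7f = 0xf
bank:3 @ bit 7 → (0x870f>>7)&0x7 = 0x6
slot:6 @ bit 10 → (0x870f>>10)&0x3f = 0x21  ←
slot signed 6b, MSB=1: 33 - 64 = -31

-31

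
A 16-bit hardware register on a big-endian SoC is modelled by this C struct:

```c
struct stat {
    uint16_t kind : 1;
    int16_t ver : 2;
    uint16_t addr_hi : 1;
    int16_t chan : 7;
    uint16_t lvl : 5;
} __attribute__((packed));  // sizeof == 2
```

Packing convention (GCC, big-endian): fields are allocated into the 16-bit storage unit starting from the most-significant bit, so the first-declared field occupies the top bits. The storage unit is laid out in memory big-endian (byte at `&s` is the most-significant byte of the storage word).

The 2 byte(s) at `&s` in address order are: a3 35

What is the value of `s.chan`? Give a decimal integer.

[0]=0xa3 [1]=0x35 (big-endian) → word 0xa335
kind:1 @ bit 15 → (0xa335>>15)&0x1 = 0x1
ver:2 @ bit 13 → (0xa335>>13)&0x3 = 0x1
addr_hi:1 @ bit 12 → (0xa335>>12)&0x1 = 0x0
chan:7 @ bit 5 → (0xa335>>5)&0x7f = 0x19  ←
lvl:5 @ bit 0 → (0xa335>>0)&0x1f = 0x15
chan signed 7b, MSB=0: value = 25

25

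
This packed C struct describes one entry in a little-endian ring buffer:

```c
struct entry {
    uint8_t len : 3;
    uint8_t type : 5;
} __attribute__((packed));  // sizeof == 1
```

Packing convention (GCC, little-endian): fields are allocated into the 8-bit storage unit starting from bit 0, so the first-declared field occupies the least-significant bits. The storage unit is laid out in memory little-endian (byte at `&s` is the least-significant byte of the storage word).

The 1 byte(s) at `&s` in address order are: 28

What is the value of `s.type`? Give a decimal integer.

5

[0]=0x28 (little-endian) → word 0x28
len [0+:3] = (word>>0) & 0x7 = 0
type [3+:5] = (word>>3) & 0x1f = 5  ←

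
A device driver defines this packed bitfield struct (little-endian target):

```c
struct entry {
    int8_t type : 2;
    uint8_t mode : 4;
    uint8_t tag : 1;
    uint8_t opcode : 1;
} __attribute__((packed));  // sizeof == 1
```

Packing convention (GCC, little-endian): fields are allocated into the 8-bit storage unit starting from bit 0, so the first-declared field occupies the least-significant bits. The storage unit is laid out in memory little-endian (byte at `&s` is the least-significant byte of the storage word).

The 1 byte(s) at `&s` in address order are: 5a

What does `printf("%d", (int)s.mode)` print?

[0]=0x5a (little-endian) → word 0x5a
type [0+:2] = (word>>0) & 0x3 = 2
mode [2+:4] = (word>>2) & 0xf = 6  ←
tag [6+:1] = (word>>6) & 0x1 = 1
opcode [7+:1] = (word>>7) & 0x1 = 0

6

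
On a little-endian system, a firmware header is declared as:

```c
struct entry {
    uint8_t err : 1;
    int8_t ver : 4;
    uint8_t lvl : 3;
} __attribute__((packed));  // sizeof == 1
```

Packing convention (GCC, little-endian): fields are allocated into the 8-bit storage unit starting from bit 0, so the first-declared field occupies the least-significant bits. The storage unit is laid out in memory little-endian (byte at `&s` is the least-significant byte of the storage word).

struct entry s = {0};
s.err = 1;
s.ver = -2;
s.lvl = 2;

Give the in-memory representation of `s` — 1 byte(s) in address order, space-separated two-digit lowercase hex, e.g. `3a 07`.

err:1 = 1 → 0x1 << 0 → word 0x01
ver:4 = -2 → 0xe << 1 → word 0x1d
lvl:3 = 2 → 0x2 << 5 → word 0x5d
word = 0x5d → little-endian bytes:
  [0]=0x5d

5d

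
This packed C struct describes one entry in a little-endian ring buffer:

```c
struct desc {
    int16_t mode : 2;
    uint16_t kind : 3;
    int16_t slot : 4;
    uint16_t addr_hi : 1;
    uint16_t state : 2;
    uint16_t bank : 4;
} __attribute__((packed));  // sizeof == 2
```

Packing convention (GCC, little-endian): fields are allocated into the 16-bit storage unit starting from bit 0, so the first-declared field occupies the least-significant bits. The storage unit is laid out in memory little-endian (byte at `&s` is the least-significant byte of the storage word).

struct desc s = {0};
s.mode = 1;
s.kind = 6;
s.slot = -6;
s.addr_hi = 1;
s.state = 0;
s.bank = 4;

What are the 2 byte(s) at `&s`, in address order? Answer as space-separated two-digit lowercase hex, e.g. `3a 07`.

59 43

[0+:2] mode=1 & 0x3 = 0x1; word=0x0001
[2+:3] kind=6 & 0x7 = 0x6; word=0x0019
[5+:4] slot=-6 & 0xf = 0xa; word=0x0159
[9+:1] addr_hi=1 & 0x1 = 0x1; word=0x0359
[10+:2] state=0 & 0x3 = 0x0; word=0x0359
[12+:4] bank=4 & 0xf = 0x4; word=0x4359
word = 0x4359 → little-endian bytes:
  [0]=0x59  [1]=0x43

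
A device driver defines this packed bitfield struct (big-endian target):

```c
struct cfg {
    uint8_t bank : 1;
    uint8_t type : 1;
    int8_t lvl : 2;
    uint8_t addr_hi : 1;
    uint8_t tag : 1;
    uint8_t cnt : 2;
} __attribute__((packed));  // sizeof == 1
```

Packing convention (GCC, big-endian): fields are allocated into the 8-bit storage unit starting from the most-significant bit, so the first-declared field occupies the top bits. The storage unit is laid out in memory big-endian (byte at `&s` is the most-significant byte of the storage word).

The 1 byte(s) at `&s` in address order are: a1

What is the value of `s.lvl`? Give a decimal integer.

[0]=0xa1 (big-endian) → word 0xa1
bank [7+:1] = (word>>7) & 0x1 = 1
type [6+:1] = (word>>6) & 0x1 = 0
lvl [4+:2] = (word>>4) & 0x3 = 2  ←
addr_hi [3+:1] = (word>>3) & 0x1 = 0
tag [2+:1] = (word>>2) & 0x1 = 0
cnt [0+:2] = (word>>0) & 0x3 = 1
lvl signed 2b, MSB=1: 2 - 4 = -2

-2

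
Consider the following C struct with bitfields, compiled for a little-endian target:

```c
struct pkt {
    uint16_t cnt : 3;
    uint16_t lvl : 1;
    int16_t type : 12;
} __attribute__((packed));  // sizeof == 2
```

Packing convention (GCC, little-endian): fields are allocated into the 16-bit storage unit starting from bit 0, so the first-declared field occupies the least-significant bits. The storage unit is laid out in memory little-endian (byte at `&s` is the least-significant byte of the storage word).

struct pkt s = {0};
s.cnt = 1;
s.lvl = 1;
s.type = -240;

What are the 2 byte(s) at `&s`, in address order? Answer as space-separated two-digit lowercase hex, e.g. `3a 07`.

cnt (3b) val=1 bits=0x1 at bit 0: 0x0001
lvl (1b) val=1 bits=0x1 at bit 3: 0x0009
type (12b) val=-240 bits=0xf10 at bit 4: 0xf109
word = 0xf109 → little-endian bytes:
  [0]=0x09  [1]=0xf1

09 f1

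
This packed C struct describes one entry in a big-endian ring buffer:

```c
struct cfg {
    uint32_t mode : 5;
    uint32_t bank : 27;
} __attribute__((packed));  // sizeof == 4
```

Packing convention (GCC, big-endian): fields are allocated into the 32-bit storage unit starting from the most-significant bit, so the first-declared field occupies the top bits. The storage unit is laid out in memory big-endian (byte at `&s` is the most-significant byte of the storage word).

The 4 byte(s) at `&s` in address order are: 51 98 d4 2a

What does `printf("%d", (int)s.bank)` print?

26793002

[0]=0x51 [1]=0x98 [2]=0xd4 [3]=0x2a (big-endian) → word 0x5198d42a
mode [27+:5] = (word>>27) & 0x1f = 10
bank [0+:27] = (word>>0) & 0x7ffffff = 26793002  ←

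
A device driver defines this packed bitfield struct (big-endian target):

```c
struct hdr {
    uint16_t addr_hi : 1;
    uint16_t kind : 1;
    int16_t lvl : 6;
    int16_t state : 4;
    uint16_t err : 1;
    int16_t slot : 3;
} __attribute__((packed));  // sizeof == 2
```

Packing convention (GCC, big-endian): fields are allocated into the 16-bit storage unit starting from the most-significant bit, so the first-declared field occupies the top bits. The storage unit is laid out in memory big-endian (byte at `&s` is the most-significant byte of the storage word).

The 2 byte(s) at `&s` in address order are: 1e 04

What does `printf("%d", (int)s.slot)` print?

-4

[0]=0x1e [1]=0x04 (big-endian) → word 0x1e04
addr_hi:1 @ bit 15 → (0x1e04>>15)&0x1 = 0x0
kind:1 @ bit 14 → (0x1e04>>14)&0x1 = 0x0
lvl:6 @ bit 8 → (0x1e04>>8)&0x3f = 0x1e
state:4 @ bit 4 → (0x1e04>>4)&0xf = 0x0
err:1 @ bit 3 → (0x1e04>>3)&0x1 = 0x0
slot:3 @ bit 0 → (0x1e04>>0)&0x7 = 0x4  ←
slot signed 3b, MSB=1: 4 - 8 = -4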